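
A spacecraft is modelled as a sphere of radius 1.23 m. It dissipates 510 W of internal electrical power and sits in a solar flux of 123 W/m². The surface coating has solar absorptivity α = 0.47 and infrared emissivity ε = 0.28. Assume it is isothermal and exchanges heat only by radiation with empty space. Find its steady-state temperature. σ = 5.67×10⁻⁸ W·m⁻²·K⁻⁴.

T ≈ 226 K

At steady state, absorbed solar power + internal power = radiated power.
Absorbed: α·S·A_cross = 0.47·123·4.753 = 274.8 W (cross-section πr²).
Total input = 274.8 + 510 = 784.8 W.
Radiated: εσ·A_surf·T⁴ with A_surf = 4πr² = 19.01 m².
T⁴ = 784.8/(0.28·5.67×10⁻⁸·19.01) = 2.600×10⁹ K⁴.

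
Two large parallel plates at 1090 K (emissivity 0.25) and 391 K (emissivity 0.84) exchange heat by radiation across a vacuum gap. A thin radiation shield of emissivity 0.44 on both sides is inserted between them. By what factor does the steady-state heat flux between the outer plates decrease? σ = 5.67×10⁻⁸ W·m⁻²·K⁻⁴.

Without shield: q₀ = σΔ(T⁴)/(1/ε₁+1/ε₂−1) with denominator 4.190.
With shield the two gaps are in series; the resistances add: (1/ε₁+1/ε_s−1)+(1/ε_s+1/ε₂−1) = 5.273+2.463 = 7.736.
Heat-flux ratio q₀/q = 7.736/4.190.

factor ≈ 1.85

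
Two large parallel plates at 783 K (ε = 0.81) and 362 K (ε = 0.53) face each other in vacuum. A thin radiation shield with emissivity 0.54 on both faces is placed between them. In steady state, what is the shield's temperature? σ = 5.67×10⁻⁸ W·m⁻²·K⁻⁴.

T_s ≈ 685 K

In steady state the net flux on the hot side equals that on the cold side.
σ(T₁⁴−T_s⁴)/D₁ = σ(T_s⁴−T₂⁴)/D₂, with D₁ = 1/ε₁+1/ε_s−1 = 2.086, D₂ = 1/ε_s+1/ε₂−1 = 2.739.
Solve for T_s⁴: T_s⁴ = (D₂·T₁⁴ + D₁·T₂⁴)/(D₁+D₂) = 2.208×10¹¹ K⁴.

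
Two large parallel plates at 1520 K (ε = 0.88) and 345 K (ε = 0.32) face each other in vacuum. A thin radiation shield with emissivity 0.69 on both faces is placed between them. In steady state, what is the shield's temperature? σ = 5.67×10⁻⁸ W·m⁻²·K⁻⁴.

T_s ≈ 1390 K

In steady state the net flux on the hot side equals that on the cold side.
σ(T₁⁴−T_s⁴)/D₁ = σ(T_s⁴−T₂⁴)/D₂, with D₁ = 1/ε₁+1/ε_s−1 = 1.586, D₂ = 1/ε_s+1/ε₂−1 = 3.574.
Solve for T_s⁴: T_s⁴ = (D₂·T₁⁴ + D₁·T₂⁴)/(D₁+D₂) = 3.702×10¹² K⁴.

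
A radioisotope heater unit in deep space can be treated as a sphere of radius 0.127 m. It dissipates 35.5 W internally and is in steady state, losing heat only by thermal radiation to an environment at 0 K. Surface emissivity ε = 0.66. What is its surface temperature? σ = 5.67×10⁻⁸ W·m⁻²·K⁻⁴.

T ≈ 262 K

Steady state: internal power = radiated power, P = εσA T⁴.
Radiating area A = 4πr² = 0.2027 m².
T⁴ = P/(εσA) = 35.5/(0.66·5.67×10⁻⁸·0.2027) = 4.680×10⁹ K⁴.
T = (4.680×10⁹)^(1/4).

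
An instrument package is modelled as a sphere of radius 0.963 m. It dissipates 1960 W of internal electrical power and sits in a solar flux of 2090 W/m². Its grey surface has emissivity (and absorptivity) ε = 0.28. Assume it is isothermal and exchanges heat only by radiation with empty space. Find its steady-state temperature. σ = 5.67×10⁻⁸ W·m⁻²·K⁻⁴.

T ≈ 375 K

At steady state, absorbed solar power + internal power = radiated power.
Absorbed: α·S·A_cross = 0.28·2090·2.913 = 1705 W (cross-section πr²).
Total input = 1705 + 1960 = 3665 W.
Radiated: εσ·A_surf·T⁴ with A_surf = 4πr² = 11.65 m².
T⁴ = 3665/(0.28·5.67×10⁻⁸·11.65) = 1.981×10¹⁰ K⁴.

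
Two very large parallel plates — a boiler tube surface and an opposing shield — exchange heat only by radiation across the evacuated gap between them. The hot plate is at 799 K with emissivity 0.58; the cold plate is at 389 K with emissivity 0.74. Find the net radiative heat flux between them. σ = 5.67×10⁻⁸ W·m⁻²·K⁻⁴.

q ≈ 10500 W/m²

For two infinite grey parallel plates, q = σ(T₁⁴ − T₂⁴)/(1/ε₁ + 1/ε₂ − 1).
T₁⁴ − T₂⁴ = 4.076×10¹¹ − 2.290×10¹⁰ = 3.847×10¹¹ K⁴.
1/ε₁ + 1/ε₂ − 1 = 1.724 + 1.351 − 1 = 2.075.
q = 5.67×10⁻⁸ × 3.847×10¹¹ / 2.075.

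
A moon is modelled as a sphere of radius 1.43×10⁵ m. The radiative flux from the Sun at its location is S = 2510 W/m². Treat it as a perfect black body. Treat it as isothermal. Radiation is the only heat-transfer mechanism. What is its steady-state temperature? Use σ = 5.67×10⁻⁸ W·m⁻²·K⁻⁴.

At equilibrium, absorbed power = emitted power.
Absorbing cross-section = πr² = 6.424×10¹⁰ m²; emitting surface = 4πr² = 2.570×10¹¹ m² (ratio 4).
S·A_cross = εσ·A_surf·T⁴  ⇒  T⁴ = S/(4σ).
T⁴ = 1.00·2510/(4·5.67×10⁻⁸) = 1.107×10¹⁰ K⁴.
T = (1.107×10¹⁰)^(1/4).

T ≈ 324 K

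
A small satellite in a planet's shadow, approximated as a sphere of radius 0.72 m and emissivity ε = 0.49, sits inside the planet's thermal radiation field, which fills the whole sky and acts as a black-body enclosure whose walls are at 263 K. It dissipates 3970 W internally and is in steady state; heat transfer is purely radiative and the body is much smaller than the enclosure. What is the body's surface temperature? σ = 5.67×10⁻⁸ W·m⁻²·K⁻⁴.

T ≈ 404 K

For a small grey body in a large enclosure, net radiated power = εσA(T⁴ − T_w⁴).
Steady state: P = εσA(T⁴ − T_w⁴) with A = 4πr² = 6.514 m².
T⁴ = P/(εσA) + T_w⁴ = 3970/(0.49·5.67×10⁻⁸·6.514) + (263)⁴
    = 2.193×10¹⁰ + 4.784×10⁹ = 2.672×10¹⁰ K⁴.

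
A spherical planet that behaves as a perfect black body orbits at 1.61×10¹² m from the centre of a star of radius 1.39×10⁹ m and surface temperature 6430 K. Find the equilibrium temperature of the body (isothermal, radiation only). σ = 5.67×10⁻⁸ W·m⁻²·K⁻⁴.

The star's surface emits σT_*⁴; at distance d the flux is S = σT_*⁴(R_*/d)².
S = 5.67×10⁻⁸·(6430)⁴·(1.39×10⁹/1.61×10¹²)² = 72.24 W/m².
For an isothermal sphere T⁴ = (1−a)S/(4σ) = 3.185×10⁸ K⁴.

T ≈ 134 K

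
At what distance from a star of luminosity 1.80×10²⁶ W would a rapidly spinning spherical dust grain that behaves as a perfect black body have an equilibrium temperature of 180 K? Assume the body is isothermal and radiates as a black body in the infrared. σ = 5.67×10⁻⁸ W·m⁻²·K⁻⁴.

d ≈ 2.45×10¹¹ m

For an isothermal black-emitting sphere, (1−a)S·πr² = σ·4πr²·T⁴ ⇒ S = 4σT⁴/(1−a).
S = 4·5.67×10⁻⁸·(180)⁴/1.00 = 238.1 W/m².
Flux falls as S = L/(4πd²), so d = √(L/(4πS)) = √(1.80×10²⁶/(4π·238.1)).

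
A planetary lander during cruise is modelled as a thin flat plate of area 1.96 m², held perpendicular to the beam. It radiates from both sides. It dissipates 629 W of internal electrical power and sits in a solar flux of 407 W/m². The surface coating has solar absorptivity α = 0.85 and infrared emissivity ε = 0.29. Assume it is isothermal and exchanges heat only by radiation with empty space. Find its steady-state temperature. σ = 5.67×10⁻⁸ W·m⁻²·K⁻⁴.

At steady state, absorbed solar power + internal power = radiated power.
Absorbed: α·S·A_cross = 0.85·407·1.960 = 678.1 W (cross-section A).
Total input = 678.1 + 629 = 1307 W.
Radiated: εσ·A_surf·T⁴ with A_surf = 2A = 3.920 m².
T⁴ = 1307/(0.29·5.67×10⁻⁸·3.920) = 2.028×10¹⁰ K⁴.

T ≈ 377 K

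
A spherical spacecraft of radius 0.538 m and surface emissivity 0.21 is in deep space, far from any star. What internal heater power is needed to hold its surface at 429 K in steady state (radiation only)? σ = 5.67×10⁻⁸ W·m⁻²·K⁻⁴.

P = εσ·4πr²·T⁴.
4πr² = 3.637 m²; T⁴ = 3.387×10¹⁰ K⁴.
P = 0.21·5.67×10⁻⁸·3.637·3.387×10¹⁰.

P ≈ 1470 W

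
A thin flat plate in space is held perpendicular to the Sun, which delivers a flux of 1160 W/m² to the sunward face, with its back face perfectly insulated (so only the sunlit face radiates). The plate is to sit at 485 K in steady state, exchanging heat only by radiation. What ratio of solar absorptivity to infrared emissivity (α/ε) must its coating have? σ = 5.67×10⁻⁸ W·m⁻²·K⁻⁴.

Balance: αS·A = εσ·1A·T⁴ ⇒ α/ε = σT⁴/S.
α/ε = 5.67×10⁻⁸·(485)⁴/1160 = 5.67×10⁻⁸·5.533×10¹⁰/1160.

α/ε ≈ 2.70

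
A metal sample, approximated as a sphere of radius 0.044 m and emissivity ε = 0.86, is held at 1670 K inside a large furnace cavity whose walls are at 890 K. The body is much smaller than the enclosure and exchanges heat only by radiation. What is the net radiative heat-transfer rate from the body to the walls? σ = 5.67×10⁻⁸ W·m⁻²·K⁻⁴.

For a small grey body in a large enclosure: P_net = εσA(T_body⁴ − T_wall⁴).
A = 4πr² = 0.02433 m²; T_body⁴ − T_wall⁴ = 7.778×10¹² − 6.274×10¹¹ = 7.151×10¹² K⁴.
|P_net| = 0.86·5.67×10⁻⁸·0.02433·7.151×10¹².

P_net ≈ 8480 W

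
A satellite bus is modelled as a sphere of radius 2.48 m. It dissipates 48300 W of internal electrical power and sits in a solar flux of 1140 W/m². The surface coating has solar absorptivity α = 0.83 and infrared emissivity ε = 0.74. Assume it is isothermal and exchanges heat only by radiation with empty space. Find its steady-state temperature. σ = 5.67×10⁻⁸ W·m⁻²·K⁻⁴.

T ≈ 379 K

At steady state, absorbed solar power + internal power = radiated power.
Absorbed: α·S·A_cross = 0.83·1140·19.32 = 18280 W (cross-section πr²).
Total input = 18280 + 48300 = 66580 W.
Radiated: εσ·A_surf·T⁴ with A_surf = 4πr² = 77.29 m².
T⁴ = 66580/(0.74·5.67×10⁻⁸·77.29) = 2.053×10¹⁰ K⁴.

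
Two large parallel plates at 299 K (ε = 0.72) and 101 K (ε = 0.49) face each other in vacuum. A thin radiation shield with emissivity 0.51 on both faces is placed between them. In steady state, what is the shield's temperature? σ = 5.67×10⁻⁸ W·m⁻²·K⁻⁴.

T_s ≈ 259 K

In steady state the net flux on the hot side equals that on the cold side.
σ(T₁⁴−T_s⁴)/D₁ = σ(T_s⁴−T₂⁴)/D₂, with D₁ = 1/ε₁+1/ε_s−1 = 2.350, D₂ = 1/ε_s+1/ε₂−1 = 3.002.
Solve for T_s⁴: T_s⁴ = (D₂·T₁⁴ + D₁·T₂⁴)/(D₁+D₂) = 4.529×10⁹ K⁴.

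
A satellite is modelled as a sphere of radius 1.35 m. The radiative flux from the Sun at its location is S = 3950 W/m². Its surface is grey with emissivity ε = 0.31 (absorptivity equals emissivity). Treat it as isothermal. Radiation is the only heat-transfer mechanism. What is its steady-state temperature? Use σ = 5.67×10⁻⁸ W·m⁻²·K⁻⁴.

T ≈ 363 K

At equilibrium, absorbed power = emitted power.
Absorbing cross-section = πr² = 5.726 m²; emitting surface = 4πr² = 22.90 m² (ratio 4).
εS·A_cross = εσ·A_surf·T⁴  ⇒  T⁴ = S/(4σ)   (ε cancels).
T⁴ = 3950/(4·5.67×10⁻⁸) = 1.742×10¹⁰ K⁴.
T = (1.742×10¹⁰)^(1/4).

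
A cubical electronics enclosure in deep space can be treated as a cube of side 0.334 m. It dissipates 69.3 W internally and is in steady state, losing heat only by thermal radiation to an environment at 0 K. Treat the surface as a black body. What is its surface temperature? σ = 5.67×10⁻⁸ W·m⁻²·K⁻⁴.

T ≈ 207 K

Steady state: internal power = radiated power, P = εσA T⁴.
Radiating area A = 6L² = 0.6693 m².
T⁴ = P/(εσA) = 69.3/(1.0·5.67×10⁻⁸·0.6693) = 1.826×10⁹ K⁴.
T = (1.826×10⁹)^(1/4).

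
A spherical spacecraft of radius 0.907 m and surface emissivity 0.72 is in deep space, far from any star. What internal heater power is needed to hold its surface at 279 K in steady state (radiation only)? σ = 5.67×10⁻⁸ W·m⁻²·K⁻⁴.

P ≈ 2560 W

P = εσ·4πr²·T⁴.
4πr² = 10.34 m²; T⁴ = 6.059×10⁹ K⁴.
P = 0.72·5.67×10⁻⁸·10.34·6.059×10⁹.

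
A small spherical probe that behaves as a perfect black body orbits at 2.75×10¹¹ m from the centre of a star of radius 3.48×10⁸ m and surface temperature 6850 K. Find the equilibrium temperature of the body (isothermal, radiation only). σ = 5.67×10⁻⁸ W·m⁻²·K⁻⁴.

T ≈ 172 K

The star's surface emits σT_*⁴; at distance d the flux is S = σT_*⁴(R_*/d)².
S = 5.67×10⁻⁸·(6850)⁴·(3.48×10⁸/2.75×10¹¹)² = 199.9 W/m².
For an isothermal sphere T⁴ = (1−a)S/(4σ) = 8.814×10⁸ K⁴.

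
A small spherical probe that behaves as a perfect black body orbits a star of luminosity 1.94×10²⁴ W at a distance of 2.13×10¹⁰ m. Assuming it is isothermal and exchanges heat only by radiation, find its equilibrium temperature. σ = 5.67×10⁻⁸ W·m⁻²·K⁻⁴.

First find the stellar flux at distance d: S = L/(4πd²) = 1.94×10²⁴/(4π·(2.13×10¹⁰)²) = 340.3 W/m².
For an isothermal sphere, absorbed (1−a)S·πr² = emitted σ·4πr²·T⁴, so T⁴ = (1−a)S/(4σ).
T⁴ = 1.00·340.3/(4·5.67×10⁻⁸) = 1.500×10⁹ K⁴.

T ≈ 197 K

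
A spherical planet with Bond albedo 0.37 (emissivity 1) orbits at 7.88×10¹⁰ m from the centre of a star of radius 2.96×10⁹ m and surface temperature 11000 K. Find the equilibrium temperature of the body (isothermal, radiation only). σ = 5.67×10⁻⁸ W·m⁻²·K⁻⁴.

T ≈ 1340 K

The star's surface emits σT_*⁴; at distance d the flux is S = σT_*⁴(R_*/d)².
S = 5.67×10⁻⁸·(11000)⁴·(2.96×10⁹/7.88×10¹⁰)² = 1.171×10⁶ W/m².
For an isothermal sphere T⁴ = (1−a)S/(4σ) = 3.254×10¹² K⁴.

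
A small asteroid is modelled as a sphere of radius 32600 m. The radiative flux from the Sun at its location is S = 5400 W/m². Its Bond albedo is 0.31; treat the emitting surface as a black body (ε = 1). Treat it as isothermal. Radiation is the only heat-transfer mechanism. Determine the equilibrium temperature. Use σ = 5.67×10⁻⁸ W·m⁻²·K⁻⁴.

T ≈ 358 K

At equilibrium, absorbed power = emitted power.
Absorbing cross-section = πr² = 3.339×10⁹ m²; emitting surface = 4πr² = 1.336×10¹⁰ m² (ratio 4).
(1−a)S·A_cross = εσ·A_surf·T⁴  ⇒  T⁴ = (1−a)S/(4σ).
T⁴ = 0.690·5400/(4·5.67×10⁻⁸) = 1.643×10¹⁰ K⁴.
T = (1.643×10¹⁰)^(1/4).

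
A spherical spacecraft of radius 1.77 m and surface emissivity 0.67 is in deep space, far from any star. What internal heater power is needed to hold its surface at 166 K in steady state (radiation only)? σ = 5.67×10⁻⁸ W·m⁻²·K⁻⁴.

P ≈ 1140 W

P = εσ·4πr²·T⁴.
4πr² = 39.37 m²; T⁴ = 7.593×10⁸ K⁴.
P = 0.67·5.67×10⁻⁸·39.37·7.593×10⁸.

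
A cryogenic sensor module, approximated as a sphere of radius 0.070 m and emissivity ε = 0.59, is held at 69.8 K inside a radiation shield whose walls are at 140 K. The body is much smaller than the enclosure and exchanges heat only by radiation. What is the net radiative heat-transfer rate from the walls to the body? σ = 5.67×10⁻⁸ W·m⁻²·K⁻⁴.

P_net ≈ 0.742 W

For a small grey body in a large enclosure: P_net = εσA(T_body⁴ − T_wall⁴).
A = 4πr² = 0.06158 m²; T_body⁴ − T_wall⁴ = 2.374×10⁷ − 3.842×10⁸ = -3.604×10⁸ K⁴.
|P_net| = 0.59·5.67×10⁻⁸·0.06158·3.604×10⁸.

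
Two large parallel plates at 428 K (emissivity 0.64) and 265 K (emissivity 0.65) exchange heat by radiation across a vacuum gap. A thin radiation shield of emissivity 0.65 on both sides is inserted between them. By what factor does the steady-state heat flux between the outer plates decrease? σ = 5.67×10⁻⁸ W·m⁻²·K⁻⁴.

factor ≈ 1.99

Without shield: q₀ = σΔ(T⁴)/(1/ε₁+1/ε₂−1) with denominator 2.101.
With shield the two gaps are in series; the resistances add: (1/ε₁+1/ε_s−1)+(1/ε_s+1/ε₂−1) = 2.101+2.077 = 4.178.
Heat-flux ratio q₀/q = 4.178/2.101.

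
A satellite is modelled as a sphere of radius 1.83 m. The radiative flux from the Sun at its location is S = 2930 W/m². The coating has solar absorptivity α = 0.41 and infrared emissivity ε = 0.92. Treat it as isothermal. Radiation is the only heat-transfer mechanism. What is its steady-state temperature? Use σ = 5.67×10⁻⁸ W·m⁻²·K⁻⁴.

At equilibrium, absorbed power = emitted power.
Absorbing cross-section = πr² = 10.52 m²; emitting surface = 4πr² = 42.08 m² (ratio 4).
αS·A_cross = εσ·A_surf·T⁴  ⇒  T⁴ = αS/(ε·4σ).
T⁴ = 0.410·2930/(0.92·4·5.67×10⁻⁸) = 5.757×10⁹ K⁴.
T = (5.757×10⁹)^(1/4).

T ≈ 275 K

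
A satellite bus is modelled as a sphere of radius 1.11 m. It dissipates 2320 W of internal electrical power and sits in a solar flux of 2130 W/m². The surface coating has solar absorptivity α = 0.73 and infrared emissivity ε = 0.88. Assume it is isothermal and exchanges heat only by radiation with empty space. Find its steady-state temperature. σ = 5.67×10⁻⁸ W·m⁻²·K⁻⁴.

At steady state, absorbed solar power + internal power = radiated power.
Absorbed: α·S·A_cross = 0.73·2130·3.871 = 6019 W (cross-section πr²).
Total input = 6019 + 2320 = 8339 W.
Radiated: εσ·A_surf·T⁴ with A_surf = 4πr² = 15.48 m².
T⁴ = 8339/(0.88·5.67×10⁻⁸·15.48) = 1.079×10¹⁰ K⁴.

T ≈ 322 K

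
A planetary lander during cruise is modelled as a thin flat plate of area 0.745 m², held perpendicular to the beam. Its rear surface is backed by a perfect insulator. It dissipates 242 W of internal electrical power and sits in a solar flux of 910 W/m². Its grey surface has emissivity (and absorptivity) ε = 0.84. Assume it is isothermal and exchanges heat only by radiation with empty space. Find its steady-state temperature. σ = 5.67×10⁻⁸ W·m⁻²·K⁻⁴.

At steady state, absorbed solar power + internal power = radiated power.
Absorbed: α·S·A_cross = 0.84·910·0.7450 = 569.5 W (cross-section A).
Total input = 569.5 + 242 = 811.5 W.
Radiated: εσ·A_surf·T⁴ with A_surf = A = 0.7450 m².
T⁴ = 811.5/(0.84·5.67×10⁻⁸·0.7450) = 2.287×10¹⁰ K⁴.

T ≈ 389 K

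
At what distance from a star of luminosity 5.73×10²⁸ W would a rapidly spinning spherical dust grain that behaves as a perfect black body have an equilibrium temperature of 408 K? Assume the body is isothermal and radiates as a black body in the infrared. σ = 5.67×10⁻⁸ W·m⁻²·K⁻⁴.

d ≈ 8.52×10¹¹ m

For an isothermal black-emitting sphere, (1−a)S·πr² = σ·4πr²·T⁴ ⇒ S = 4σT⁴/(1−a).
S = 4·5.67×10⁻⁸·(408)⁴/1.00 = 6285 W/m².
Flux falls as S = L/(4πd²), so d = √(L/(4πS)) = √(5.73×10²⁸/(4π·6285)).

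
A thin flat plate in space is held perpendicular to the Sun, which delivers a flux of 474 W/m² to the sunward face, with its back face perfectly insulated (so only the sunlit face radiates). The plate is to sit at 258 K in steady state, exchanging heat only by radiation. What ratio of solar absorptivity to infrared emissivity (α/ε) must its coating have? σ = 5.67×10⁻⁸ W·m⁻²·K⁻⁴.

α/ε ≈ 0.530

Balance: αS·A = εσ·1A·T⁴ ⇒ α/ε = σT⁴/S.
α/ε = 5.67×10⁻⁸·(258)⁴/474 = 5.67×10⁻⁸·4.431×10⁹/474.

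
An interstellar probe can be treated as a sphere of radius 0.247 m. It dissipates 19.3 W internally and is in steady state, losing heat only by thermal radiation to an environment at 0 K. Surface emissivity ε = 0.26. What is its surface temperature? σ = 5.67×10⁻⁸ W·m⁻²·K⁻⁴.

T ≈ 203 K

Steady state: internal power = radiated power, P = εσA T⁴.
Radiating area A = 4πr² = 0.7667 m².
T⁴ = P/(εσA) = 19.3/(0.26·5.67×10⁻⁸·0.7667) = 1.708×10⁹ K⁴.
T = (1.708×10⁹)^(1/4).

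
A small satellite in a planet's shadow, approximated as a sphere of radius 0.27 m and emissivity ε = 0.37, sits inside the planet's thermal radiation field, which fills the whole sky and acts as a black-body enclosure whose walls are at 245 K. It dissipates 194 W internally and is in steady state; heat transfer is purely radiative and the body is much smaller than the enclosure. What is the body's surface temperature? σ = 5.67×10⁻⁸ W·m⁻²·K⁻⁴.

For a small grey body in a large enclosure, net radiated power = εσA(T⁴ − T_w⁴).
Steady state: P = εσA(T⁴ − T_w⁴) with A = 4πr² = 0.9161 m².
T⁴ = P/(εσA) + T_w⁴ = 194/(0.37·5.67×10⁻⁸·0.9161) + (245)⁴
    = 1.009×10¹⁰ + 3.603×10⁹ = 1.370×10¹⁰ K⁴.

T ≈ 342 K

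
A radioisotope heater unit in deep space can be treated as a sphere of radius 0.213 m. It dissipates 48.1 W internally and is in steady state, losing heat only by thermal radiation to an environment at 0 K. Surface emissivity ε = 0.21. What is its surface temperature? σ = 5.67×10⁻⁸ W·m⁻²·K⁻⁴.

T ≈ 290 K

Steady state: internal power = radiated power, P = εσA T⁴.
Radiating area A = 4πr² = 0.5701 m².
T⁴ = P/(εσA) = 48.1/(0.21·5.67×10⁻⁸·0.5701) = 7.086×10⁹ K⁴.
T = (7.086×10⁹)^(1/4).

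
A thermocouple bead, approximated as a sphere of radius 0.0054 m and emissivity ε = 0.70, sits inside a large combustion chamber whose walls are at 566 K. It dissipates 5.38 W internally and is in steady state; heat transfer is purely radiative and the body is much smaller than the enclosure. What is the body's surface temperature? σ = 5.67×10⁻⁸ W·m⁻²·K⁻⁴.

T ≈ 829 K

For a small grey body in a large enclosure, net radiated power = εσA(T⁴ − T_w⁴).
Steady state: P = εσA(T⁴ − T_w⁴) with A = 4πr² = 3.664×10⁻⁴ m².
T⁴ = P/(εσA) + T_w⁴ = 5.38/(0.70·5.67×10⁻⁸·3.664×10⁻⁴) + (566)⁴
    = 3.699×10¹¹ + 1.026×10¹¹ = 4.725×10¹¹ K⁴.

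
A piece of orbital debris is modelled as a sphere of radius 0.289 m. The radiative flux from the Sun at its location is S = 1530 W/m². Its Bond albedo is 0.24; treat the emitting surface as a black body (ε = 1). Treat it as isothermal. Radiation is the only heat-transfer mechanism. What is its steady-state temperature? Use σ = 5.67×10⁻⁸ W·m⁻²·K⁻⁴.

T ≈ 268 K

At equilibrium, absorbed power = emitted power.
Absorbing cross-section = πr² = 0.2624 m²; emitting surface = 4πr² = 1.050 m² (ratio 4).
(1−a)S·A_cross = εσ·A_surf·T⁴  ⇒  T⁴ = (1−a)S/(4σ).
T⁴ = 0.760·1530/(4·5.67×10⁻⁸) = 5.127×10⁹ K⁴.
T = (5.127×10⁹)^(1/4).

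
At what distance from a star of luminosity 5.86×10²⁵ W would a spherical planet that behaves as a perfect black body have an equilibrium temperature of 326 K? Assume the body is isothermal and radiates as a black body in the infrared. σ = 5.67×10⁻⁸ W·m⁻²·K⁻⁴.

d ≈ 4.27×10¹⁰ m

For an isothermal black-emitting sphere, (1−a)S·πr² = σ·4πr²·T⁴ ⇒ S = 4σT⁴/(1−a).
S = 4·5.67×10⁻⁸·(326)⁴/1.00 = 2562 W/m².
Flux falls as S = L/(4πd²), so d = √(L/(4πS)) = √(5.86×10²⁵/(4π·2562)).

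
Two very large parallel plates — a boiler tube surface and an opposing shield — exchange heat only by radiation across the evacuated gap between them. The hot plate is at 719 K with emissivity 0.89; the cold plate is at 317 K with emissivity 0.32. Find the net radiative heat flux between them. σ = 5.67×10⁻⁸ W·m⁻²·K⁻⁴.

q ≈ 4490 W/m²

For two infinite grey parallel plates, q = σ(T₁⁴ − T₂⁴)/(1/ε₁ + 1/ε₂ − 1).
T₁⁴ − T₂⁴ = 2.672×10¹¹ − 1.010×10¹⁰ = 2.572×10¹¹ K⁴.
1/ε₁ + 1/ε₂ − 1 = 1.124 + 3.125 − 1 = 3.249.
q = 5.67×10⁻⁸ × 2.572×10¹¹ / 3.249.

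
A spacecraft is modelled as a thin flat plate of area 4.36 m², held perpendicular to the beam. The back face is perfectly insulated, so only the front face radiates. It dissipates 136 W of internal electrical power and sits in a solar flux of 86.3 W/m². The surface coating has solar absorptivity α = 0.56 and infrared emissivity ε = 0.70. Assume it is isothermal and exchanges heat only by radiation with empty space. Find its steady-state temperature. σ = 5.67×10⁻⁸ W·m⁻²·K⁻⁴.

T ≈ 212 K

At steady state, absorbed solar power + internal power = radiated power.
Absorbed: α·S·A_cross = 0.56·86.3·4.360 = 210.7 W (cross-section A).
Total input = 210.7 + 136 = 346.7 W.
Radiated: εσ·A_surf·T⁴ with A_surf = A = 4.360 m².
T⁴ = 346.7/(0.70·5.67×10⁻⁸·4.360) = 2.004×10⁹ K⁴.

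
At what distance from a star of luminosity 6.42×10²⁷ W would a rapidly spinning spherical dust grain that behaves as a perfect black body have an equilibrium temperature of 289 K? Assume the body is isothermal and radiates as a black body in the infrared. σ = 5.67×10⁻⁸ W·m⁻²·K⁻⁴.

For an isothermal black-emitting sphere, (1−a)S·πr² = σ·4πr²·T⁴ ⇒ S = 4σT⁴/(1−a).
S = 4·5.67×10⁻⁸·(289)⁴/1.00 = 1582 W/m².
Flux falls as S = L/(4πd²), so d = √(L/(4πS)) = √(6.42×10²⁷/(4π·1582)).

d ≈ 5.68×10¹¹ m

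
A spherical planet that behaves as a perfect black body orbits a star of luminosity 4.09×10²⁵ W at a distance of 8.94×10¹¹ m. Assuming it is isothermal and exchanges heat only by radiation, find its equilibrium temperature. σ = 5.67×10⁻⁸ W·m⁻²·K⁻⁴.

T ≈ 65.1 K

First find the stellar flux at distance d: S = L/(4πd²) = 4.09×10²⁵/(4π·(8.94×10¹¹)²) = 4.072 W/m².
For an isothermal sphere, absorbed (1−a)S·πr² = emitted σ·4πr²·T⁴, so T⁴ = (1−a)S/(4σ).
T⁴ = 1.00·4.072/(4·5.67×10⁻⁸) = 1.796×10⁷ K⁴.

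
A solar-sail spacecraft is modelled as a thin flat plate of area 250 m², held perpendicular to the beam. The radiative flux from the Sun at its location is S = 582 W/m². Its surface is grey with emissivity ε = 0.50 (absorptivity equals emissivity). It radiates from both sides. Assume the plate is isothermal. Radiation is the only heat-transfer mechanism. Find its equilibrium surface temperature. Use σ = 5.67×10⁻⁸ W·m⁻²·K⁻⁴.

At equilibrium, absorbed power = emitted power.
Absorbing cross-section = A = 250.0 m²; emitting surface = 2A = 500.0 m² (ratio 2).
εS·A_cross = εσ·A_surf·T⁴  ⇒  T⁴ = S/(2σ)   (ε cancels).
T⁴ = 582/(2·5.67×10⁻⁸) = 5.132×10⁹ K⁴.
T = (5.132×10⁹)^(1/4).

T ≈ 268 K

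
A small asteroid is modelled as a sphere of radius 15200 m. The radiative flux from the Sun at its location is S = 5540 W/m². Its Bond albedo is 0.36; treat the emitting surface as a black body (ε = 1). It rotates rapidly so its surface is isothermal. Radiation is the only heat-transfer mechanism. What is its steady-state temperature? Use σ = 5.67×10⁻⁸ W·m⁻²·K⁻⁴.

At equilibrium, absorbed power = emitted power.
Absorbing cross-section = πr² = 7.258×10⁸ m²; emitting surface = 4πr² = 2.903×10⁹ m² (ratio 4).
(1−a)S·A_cross = εσ·A_surf·T⁴  ⇒  T⁴ = (1−a)S/(4σ).
T⁴ = 0.640·5540/(4·5.67×10⁻⁸) = 1.563×10¹⁰ K⁴.
T = (1.563×10¹⁰)^(1/4).

T ≈ 354 K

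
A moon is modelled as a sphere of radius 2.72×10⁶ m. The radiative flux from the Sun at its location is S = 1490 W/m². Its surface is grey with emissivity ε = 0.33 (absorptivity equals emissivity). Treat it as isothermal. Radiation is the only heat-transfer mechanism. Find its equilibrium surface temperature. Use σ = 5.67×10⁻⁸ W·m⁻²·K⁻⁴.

T ≈ 285 K

At equilibrium, absorbed power = emitted power.
Absorbing cross-section = πr² = 2.324×10¹³ m²; emitting surface = 4πr² = 9.297×10¹³ m² (ratio 4).
εS·A_cross = εσ·A_surf·T⁴  ⇒  T⁴ = S/(4σ)   (ε cancels).
T⁴ = 1490/(4·5.67×10⁻⁸) = 6.570×10⁹ K⁴.
T = (6.570×10⁹)^(1/4).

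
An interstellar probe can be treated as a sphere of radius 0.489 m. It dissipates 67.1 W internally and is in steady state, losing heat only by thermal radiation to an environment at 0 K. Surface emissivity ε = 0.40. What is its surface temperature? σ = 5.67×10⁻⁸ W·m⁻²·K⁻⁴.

Steady state: internal power = radiated power, P = εσA T⁴.
Radiating area A = 4πr² = 3.005 m².
T⁴ = P/(εσA) = 67.1/(0.40·5.67×10⁻⁸·3.005) = 9.846×10⁸ K⁴.
T = (9.846×10⁸)^(1/4).

T ≈ 177 K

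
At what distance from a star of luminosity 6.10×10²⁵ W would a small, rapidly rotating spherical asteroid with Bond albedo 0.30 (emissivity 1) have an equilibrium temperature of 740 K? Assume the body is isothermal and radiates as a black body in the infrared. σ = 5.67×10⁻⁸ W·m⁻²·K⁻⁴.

d ≈ 7.07×10⁹ m

For an isothermal black-emitting sphere, (1−a)S·πr² = σ·4πr²·T⁴ ⇒ S = 4σT⁴/(1−a).
S = 4·5.67×10⁻⁸·(740)⁴/0.700 = 97160 W/m².
Flux falls as S = L/(4πd²), so d = √(L/(4πS)) = √(6.10×10²⁵/(4π·97160)).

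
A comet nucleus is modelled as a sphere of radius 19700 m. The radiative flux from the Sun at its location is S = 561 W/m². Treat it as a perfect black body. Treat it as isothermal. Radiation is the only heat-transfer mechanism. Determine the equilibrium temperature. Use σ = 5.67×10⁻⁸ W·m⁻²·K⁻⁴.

At equilibrium, absorbed power = emitted power.
Absorbing cross-section = πr² = 1.219×10⁹ m²; emitting surface = 4πr² = 4.877×10⁹ m² (ratio 4).
S·A_cross = εσ·A_surf·T⁴  ⇒  T⁴ = S/(4σ).
T⁴ = 1.00·561/(4·5.67×10⁻⁸) = 2.474×10⁹ K⁴.
T = (2.474×10⁹)^(1/4).

T ≈ 223 K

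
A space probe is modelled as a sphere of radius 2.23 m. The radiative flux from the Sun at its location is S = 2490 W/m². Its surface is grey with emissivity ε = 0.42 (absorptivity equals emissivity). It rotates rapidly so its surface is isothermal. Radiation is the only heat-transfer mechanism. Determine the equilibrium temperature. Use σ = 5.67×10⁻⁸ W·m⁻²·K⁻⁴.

T ≈ 324 K

At equilibrium, absorbed power = emitted power.
Absorbing cross-section = πr² = 15.62 m²; emitting surface = 4πr² = 62.49 m² (ratio 4).
εS·A_cross = εσ·A_surf·T⁴  ⇒  T⁴ = S/(4σ)   (ε cancels).
T⁴ = 2490/(4·5.67×10⁻⁸) = 1.098×10¹⁰ K⁴.
T = (1.098×10¹⁰)^(1/4).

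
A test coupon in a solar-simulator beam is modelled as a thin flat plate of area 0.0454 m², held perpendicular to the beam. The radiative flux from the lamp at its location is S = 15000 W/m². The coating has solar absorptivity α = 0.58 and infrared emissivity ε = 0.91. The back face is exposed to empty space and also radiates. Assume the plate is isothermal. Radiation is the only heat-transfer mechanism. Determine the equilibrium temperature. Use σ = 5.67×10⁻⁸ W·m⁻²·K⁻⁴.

T ≈ 539 K

At equilibrium, absorbed power = emitted power.
Absorbing cross-section = A = 0.04540 m²; emitting surface = 2A = 0.09080 m² (ratio 2).
αS·A_cross = εσ·A_surf·T⁴  ⇒  T⁴ = αS/(ε·2σ).
T⁴ = 0.580·15000/(0.91·2·5.67×10⁻⁸) = 8.431×10¹⁰ K⁴.
T = (8.431×10¹⁰)^(1/4).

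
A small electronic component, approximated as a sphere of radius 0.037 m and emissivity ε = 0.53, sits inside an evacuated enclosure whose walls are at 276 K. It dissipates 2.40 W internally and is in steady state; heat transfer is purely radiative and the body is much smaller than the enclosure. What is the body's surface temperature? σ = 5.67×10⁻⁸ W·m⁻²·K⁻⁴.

T ≈ 320 K

For a small grey body in a large enclosure, net radiated power = εσA(T⁴ − T_w⁴).
Steady state: P = εσA(T⁴ − T_w⁴) with A = 4πr² = 0.01720 m².
T⁴ = P/(εσA) + T_w⁴ = 2.40/(0.53·5.67×10⁻⁸·0.01720) + (276)⁴
    = 4.642×10⁹ + 5.803×10⁹ = 1.045×10¹⁰ K⁴.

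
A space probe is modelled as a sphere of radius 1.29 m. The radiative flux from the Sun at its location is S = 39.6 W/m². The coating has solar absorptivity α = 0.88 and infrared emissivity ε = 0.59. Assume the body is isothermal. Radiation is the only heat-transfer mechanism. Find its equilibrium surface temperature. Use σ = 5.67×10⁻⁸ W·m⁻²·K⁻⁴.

At equilibrium, absorbed power = emitted power.
Absorbing cross-section = πr² = 5.228 m²; emitting surface = 4πr² = 20.91 m² (ratio 4).
αS·A_cross = εσ·A_surf·T⁴  ⇒  T⁴ = αS/(ε·4σ).
T⁴ = 0.880·39.6/(0.59·4·5.67×10⁻⁸) = 2.604×10⁸ K⁴.
T = (2.604×10⁸)^(1/4).

T ≈ 127 K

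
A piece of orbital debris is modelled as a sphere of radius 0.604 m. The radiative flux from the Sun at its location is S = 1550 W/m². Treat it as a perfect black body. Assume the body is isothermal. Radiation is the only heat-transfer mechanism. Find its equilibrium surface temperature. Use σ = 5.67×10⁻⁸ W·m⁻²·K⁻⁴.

At equilibrium, absorbed power = emitted power.
Absorbing cross-section = πr² = 1.146 m²; emitting surface = 4πr² = 4.584 m² (ratio 4).
S·A_cross = εσ·A_surf·T⁴  ⇒  T⁴ = S/(4σ).
T⁴ = 1.00·1550/(4·5.67×10⁻⁸) = 6.834×10⁹ K⁴.
T = (6.834×10⁹)^(1/4).

T ≈ 288 K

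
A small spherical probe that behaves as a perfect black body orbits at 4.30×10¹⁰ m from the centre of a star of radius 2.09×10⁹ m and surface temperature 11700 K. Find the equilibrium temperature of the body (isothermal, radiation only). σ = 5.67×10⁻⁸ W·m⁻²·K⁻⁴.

T ≈ 1820 K

The star's surface emits σT_*⁴; at distance d the flux is S = σT_*⁴(R_*/d)².
S = 5.67×10⁻⁸·(11700)⁴·(2.09×10⁹/4.30×10¹⁰)² = 2.510×10⁶ W/m².
For an isothermal sphere T⁴ = (1−a)S/(4σ) = 1.107×10¹³ K⁴.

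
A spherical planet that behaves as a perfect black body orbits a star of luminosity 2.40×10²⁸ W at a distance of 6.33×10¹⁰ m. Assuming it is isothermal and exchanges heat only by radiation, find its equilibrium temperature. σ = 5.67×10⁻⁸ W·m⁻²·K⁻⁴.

First find the stellar flux at distance d: S = L/(4πd²) = 2.40×10²⁸/(4π·(6.33×10¹⁰)²) = 4.766×10⁵ W/m².
For an isothermal sphere, absorbed (1−a)S·πr² = emitted σ·4πr²·T⁴, so T⁴ = (1−a)S/(4σ).
T⁴ = 1.00·4.766×10⁵/(4·5.67×10⁻⁸) = 2.102×10¹² K⁴.

T ≈ 1200 K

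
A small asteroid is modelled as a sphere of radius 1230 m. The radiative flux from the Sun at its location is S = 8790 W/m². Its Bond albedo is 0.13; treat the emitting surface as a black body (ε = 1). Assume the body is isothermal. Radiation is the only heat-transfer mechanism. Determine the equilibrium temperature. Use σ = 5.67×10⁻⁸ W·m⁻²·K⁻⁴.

T ≈ 429 K

At equilibrium, absorbed power = emitted power.
Absorbing cross-section = πr² = 4.753×10⁶ m²; emitting surface = 4πr² = 1.901×10⁷ m² (ratio 4).
(1−a)S·A_cross = εσ·A_surf·T⁴  ⇒  T⁴ = (1−a)S/(4σ).
T⁴ = 0.870·8790/(4·5.67×10⁻⁸) = 3.372×10¹⁰ K⁴.
T = (3.372×10¹⁰)^(1/4).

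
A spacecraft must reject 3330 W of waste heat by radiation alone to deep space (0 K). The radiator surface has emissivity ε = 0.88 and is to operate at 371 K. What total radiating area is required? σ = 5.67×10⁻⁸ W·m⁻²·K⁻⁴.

A ≈ 3.52 m²

P = εσA T⁴ ⇒ A = P/(εσT⁴).
T⁴ = 1.895×10¹⁰ K⁴.
A = 3330/(0.88 × 5.67×10⁻⁸ × 1.895×10¹⁰).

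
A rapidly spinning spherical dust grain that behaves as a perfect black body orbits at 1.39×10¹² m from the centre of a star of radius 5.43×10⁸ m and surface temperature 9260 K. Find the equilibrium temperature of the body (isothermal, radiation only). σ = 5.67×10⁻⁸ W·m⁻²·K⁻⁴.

T ≈ 129 K

The star's surface emits σT_*⁴; at distance d the flux is S = σT_*⁴(R_*/d)².
S = 5.67×10⁻⁸·(9260)⁴·(5.43×10⁸/1.39×10¹²)² = 63.62 W/m².
For an isothermal sphere T⁴ = (1−a)S/(4σ) = 2.805×10⁸ K⁴.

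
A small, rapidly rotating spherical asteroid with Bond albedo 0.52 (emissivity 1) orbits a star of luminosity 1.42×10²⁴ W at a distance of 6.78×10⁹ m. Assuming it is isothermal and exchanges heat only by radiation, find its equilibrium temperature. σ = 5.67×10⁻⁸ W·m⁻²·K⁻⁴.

First find the stellar flux at distance d: S = L/(4πd²) = 1.42×10²⁴/(4π·(6.78×10⁹)²) = 2458 W/m².
For an isothermal sphere, absorbed (1−a)S·πr² = emitted σ·4πr²·T⁴, so T⁴ = (1−a)S/(4σ).
T⁴ = 0.480·2458/(4·5.67×10⁻⁸) = 5.203×10⁹ K⁴.

T ≈ 269 K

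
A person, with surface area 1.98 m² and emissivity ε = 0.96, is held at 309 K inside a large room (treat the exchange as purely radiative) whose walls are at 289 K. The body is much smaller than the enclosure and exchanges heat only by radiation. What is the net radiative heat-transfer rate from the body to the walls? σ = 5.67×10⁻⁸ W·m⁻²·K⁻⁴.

P_net ≈ 231 W

For a small grey body in a large enclosure: P_net = εσA(T_body⁴ − T_wall⁴).
A = 1.98 m²; T_body⁴ − T_wall⁴ = 9.117×10⁹ − 6.976×10⁹ = 2.141×10⁹ K⁴.
|P_net| = 0.96·5.67×10⁻⁸·1.980·2.141×10⁹.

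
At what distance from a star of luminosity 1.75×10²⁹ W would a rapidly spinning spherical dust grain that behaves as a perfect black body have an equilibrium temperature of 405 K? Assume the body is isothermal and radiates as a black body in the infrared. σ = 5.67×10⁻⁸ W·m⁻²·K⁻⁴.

d ≈ 1.51×10¹² m

For an isothermal black-emitting sphere, (1−a)S·πr² = σ·4πr²·T⁴ ⇒ S = 4σT⁴/(1−a).
S = 4·5.67×10⁻⁸·(405)⁴/1.00 = 6102 W/m².
Flux falls as S = L/(4πd²), so d = √(L/(4πS)) = √(1.75×10²⁹/(4π·6102)).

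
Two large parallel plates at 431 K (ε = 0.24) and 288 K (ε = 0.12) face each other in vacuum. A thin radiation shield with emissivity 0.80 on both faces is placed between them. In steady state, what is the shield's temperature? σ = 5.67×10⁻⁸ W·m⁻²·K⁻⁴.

T_s ≈ 398 K

In steady state the net flux on the hot side equals that on the cold side.
σ(T₁⁴−T_s⁴)/D₁ = σ(T_s⁴−T₂⁴)/D₂, with D₁ = 1/ε₁+1/ε_s−1 = 4.417, D₂ = 1/ε_s+1/ε₂−1 = 8.583.
Solve for T_s⁴: T_s⁴ = (D₂·T₁⁴ + D₁·T₂⁴)/(D₁+D₂) = 2.512×10¹⁰ K⁴.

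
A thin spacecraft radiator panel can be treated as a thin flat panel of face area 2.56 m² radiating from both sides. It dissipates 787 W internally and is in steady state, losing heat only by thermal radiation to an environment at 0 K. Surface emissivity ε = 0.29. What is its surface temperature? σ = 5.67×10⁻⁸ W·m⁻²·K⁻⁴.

Steady state: internal power = radiated power, P = εσA T⁴.
Radiating area A = 2·2.56 = 5.120 m².
T⁴ = P/(εσA) = 787/(0.29·5.67×10⁻⁸·5.120) = 9.348×10⁹ K⁴.
T = (9.348×10⁹)^(1/4).

T ≈ 311 K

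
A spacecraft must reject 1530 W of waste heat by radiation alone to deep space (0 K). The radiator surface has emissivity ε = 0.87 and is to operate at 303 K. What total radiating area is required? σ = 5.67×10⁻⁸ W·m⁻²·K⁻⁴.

P = εσA T⁴ ⇒ A = P/(εσT⁴).
T⁴ = 8.429×10⁹ K⁴.
A = 1530/(0.87 × 5.67×10⁻⁸ × 8.429×10⁹).

A ≈ 3.68 m²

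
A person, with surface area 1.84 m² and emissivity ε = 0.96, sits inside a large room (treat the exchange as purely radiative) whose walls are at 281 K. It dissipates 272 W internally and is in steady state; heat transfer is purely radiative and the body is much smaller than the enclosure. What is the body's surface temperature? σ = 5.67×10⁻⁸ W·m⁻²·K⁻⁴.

For a small grey body in a large enclosure, net radiated power = εσA(T⁴ − T_w⁴).
Steady state: P = εσA(T⁴ − T_w⁴) with A = 1.84 m².
T⁴ = P/(εσA) + T_w⁴ = 272/(0.96·5.67×10⁻⁸·1.840) + (281)⁴
    = 2.716×10⁹ + 6.235×10⁹ = 8.951×10⁹ K⁴.

T ≈ 308 K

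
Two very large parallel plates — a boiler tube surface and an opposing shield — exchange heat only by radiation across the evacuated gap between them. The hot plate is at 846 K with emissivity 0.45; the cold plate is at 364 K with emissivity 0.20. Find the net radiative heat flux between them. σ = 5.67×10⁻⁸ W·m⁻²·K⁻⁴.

For two infinite grey parallel plates, q = σ(T₁⁴ − T₂⁴)/(1/ε₁ + 1/ε₂ − 1).
T₁⁴ − T₂⁴ = 5.122×10¹¹ − 1.756×10¹⁰ = 4.947×10¹¹ K⁴.
1/ε₁ + 1/ε₂ − 1 = 2.222 + 5.000 − 1 = 6.222.
q = 5.67×10⁻⁸ × 4.947×10¹¹ / 6.222.

q ≈ 4510 W/m²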